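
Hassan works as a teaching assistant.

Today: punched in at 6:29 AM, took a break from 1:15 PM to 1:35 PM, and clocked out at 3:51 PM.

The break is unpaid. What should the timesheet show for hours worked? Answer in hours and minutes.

9 h 2 min

Today: 6:29 AM–3:51 PM = 9 h 22 min; less 20 min break → 9 h 2 min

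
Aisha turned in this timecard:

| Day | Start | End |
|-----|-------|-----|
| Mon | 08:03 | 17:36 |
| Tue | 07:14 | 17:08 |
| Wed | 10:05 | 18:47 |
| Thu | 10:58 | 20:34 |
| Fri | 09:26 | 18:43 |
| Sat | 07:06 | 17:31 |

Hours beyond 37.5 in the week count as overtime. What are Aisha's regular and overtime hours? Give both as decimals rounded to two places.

Mon: 08:03–17:36 = 9 h 33 min
Tue: 07:14–17:08 = 9 h 54 min
Wed: 10:05–18:47 = 8 h 42 min
Thu: 10:58–20:34 = 9 h 36 min
Fri: 09:26–18:43 = 9 h 17 min
Sat: 07:06–17:31 = 10 h 25 min
Total worked: 57 h 27 min = 57.45 h.
Threshold 37.5 h → overtime 19 h 57 min, regular 37 h 30 min.

Regular 37.50 hours, overtime 19.95 hours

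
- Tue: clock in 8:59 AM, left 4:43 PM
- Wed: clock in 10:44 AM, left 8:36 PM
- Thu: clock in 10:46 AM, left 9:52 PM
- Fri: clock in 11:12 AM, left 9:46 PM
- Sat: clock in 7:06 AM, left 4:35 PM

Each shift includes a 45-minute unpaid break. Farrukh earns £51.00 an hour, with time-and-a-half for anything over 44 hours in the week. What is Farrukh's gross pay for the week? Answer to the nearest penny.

Tue: 8:59 AM–4:43 PM = 7 h 44 min; less 45 min break → 6 h 59 min
Wed: 10:44 AM–8:36 PM = 9 h 52 min; less 45 min break → 9 h 7 min
Thu: 10:46 AM–9:52 PM = 11 h 6 min; less 45 min break → 10 h 21 min
Fri: 11:12 AM–9:46 PM = 10 h 34 min; less 45 min break → 9 h 49 min
Sat: 7:06 AM–4:35 PM = 9 h 29 min; less 45 min break → 8 h 44 min
Total worked: 45 h 0 min = 2700 min.
Regular 44 h 0 min = 2640 min at £51.00/h; overtime 1 h 0 min = 60 min at £76.50/h.
Pay = (2640 × £51.00 + 60 × £76.50) ÷ 60 = £2320.50.

£2320.50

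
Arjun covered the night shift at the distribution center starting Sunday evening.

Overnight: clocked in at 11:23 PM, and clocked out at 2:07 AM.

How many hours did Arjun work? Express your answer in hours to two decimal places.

Overnight: 11:23 PM → midnight = 0 h 37 min; midnight → 2:07 AM = 2 h 7 min; span 2 h 44 min

2.73 hours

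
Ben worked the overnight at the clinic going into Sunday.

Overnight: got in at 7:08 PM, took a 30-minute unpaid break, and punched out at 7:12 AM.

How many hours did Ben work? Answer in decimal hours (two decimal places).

11.57 hours

Overnight: 7:08 PM → midnight = 4 h 52 min; midnight → 7:12 AM = 7 h 12 min; span 12 h 4 min; less 30 min break → 11 h 34 min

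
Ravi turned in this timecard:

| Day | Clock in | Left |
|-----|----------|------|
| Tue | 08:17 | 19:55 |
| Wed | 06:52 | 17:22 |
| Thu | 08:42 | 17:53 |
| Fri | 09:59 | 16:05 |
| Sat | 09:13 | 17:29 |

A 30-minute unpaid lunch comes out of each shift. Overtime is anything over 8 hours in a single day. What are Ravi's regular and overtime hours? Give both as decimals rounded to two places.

Tue: 08:17–19:55 = 11 h 38 min; less 30 min break → 11 h 8 min
Wed: 06:52–17:22 = 10 h 30 min; less 30 min break → 10 h 0 min
Thu: 08:42–17:53 = 9 h 11 min; less 30 min break → 8 h 41 min
Fri: 09:59–16:05 = 6 h 6 min; less 30 min break → 5 h 36 min
Sat: 09:13–17:29 = 8 h 16 min; less 30 min break → 7 h 46 min
Tue reg 8 h 0 min / OT 3 h 8 min; Wed reg 8 h 0 min / OT 2 h 0 min; Thu reg 8 h 0 min / OT 0 h 41 min; Fri reg 5 h 36 min / OT 0 h 0 min; Sat reg 7 h 46 min / OT 0 h 0 min.
Totals: regular 37 h 22 min, overtime 5 h 49 min.

Regular 37.37 hours, overtime 5.82 hours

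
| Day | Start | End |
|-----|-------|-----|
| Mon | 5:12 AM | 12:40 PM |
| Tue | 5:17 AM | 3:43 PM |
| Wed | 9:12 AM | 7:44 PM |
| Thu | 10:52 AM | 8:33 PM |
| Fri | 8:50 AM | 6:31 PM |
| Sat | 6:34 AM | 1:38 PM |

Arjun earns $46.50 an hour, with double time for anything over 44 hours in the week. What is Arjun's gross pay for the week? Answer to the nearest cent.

$3056.60

Mon: 5:12 AM–12:40 PM = 7 h 28 min
Tue: 5:17 AM–3:43 PM = 10 h 26 min
Wed: 9:12 AM–7:44 PM = 10 h 32 min
Thu: 10:52 AM–8:33 PM = 9 h 41 min
Fri: 8:50 AM–6:31 PM = 9 h 41 min
Sat: 6:34 AM–1:38 PM = 7 h 4 min
Total worked: 54 h 52 min = 3292 min.
Regular 44 h 0 min = 2640 min at $46.50/h; overtime 10 h 52 min = 652 min at $93.00/h.
Pay = (2640 × $46.50 + 652 × $93.00) ÷ 60 = $3056.60.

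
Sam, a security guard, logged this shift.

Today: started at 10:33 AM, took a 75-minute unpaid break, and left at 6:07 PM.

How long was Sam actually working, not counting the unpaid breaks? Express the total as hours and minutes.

Today: 10:33 AM–6:07 PM = 7 h 34 min; less 75 min break → 6 h 19 min

6 h 19 min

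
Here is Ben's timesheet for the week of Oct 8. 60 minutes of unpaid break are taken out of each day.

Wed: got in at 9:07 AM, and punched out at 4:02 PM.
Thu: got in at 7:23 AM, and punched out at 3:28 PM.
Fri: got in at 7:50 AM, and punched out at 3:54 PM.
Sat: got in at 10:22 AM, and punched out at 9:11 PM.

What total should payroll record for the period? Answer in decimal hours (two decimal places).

29.88 hours

Wed: 9:07 AM–4:02 PM = 6 h 55 min; less 60 min break → 5 h 55 min
Thu: 7:23 AM–3:28 PM = 8 h 5 min; less 60 min break → 7 h 5 min
Fri: 7:50 AM–3:54 PM = 8 h 4 min; less 60 min break → 7 h 4 min
Sat: 10:22 AM–9:11 PM = 10 h 49 min; less 60 min break → 9 h 49 min
Total: 5 h 55 min + 7 h 5 min + 7 h 4 min + 9 h 49 min = 29 h 53 min.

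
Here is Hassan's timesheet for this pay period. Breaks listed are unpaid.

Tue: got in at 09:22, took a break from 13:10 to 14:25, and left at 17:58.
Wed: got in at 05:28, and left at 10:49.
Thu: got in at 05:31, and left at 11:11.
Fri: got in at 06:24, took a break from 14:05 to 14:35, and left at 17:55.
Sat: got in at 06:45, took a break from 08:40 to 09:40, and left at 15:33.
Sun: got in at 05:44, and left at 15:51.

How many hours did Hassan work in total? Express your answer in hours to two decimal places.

Tue: 09:22–17:58 = 8 h 36 min; less 75 min break → 7 h 21 min
Wed: 05:28–10:49 = 5 h 21 min
Thu: 05:31–11:11 = 5 h 40 min
Fri: 06:24–17:55 = 11 h 31 min; less 30 min break → 11 h 1 min
Sat: 06:45–15:33 = 8 h 48 min; less 60 min break → 7 h 48 min
Sun: 05:44–15:51 = 10 h 7 min
Total: 7 h 21 min + 5 h 21 min + 5 h 40 min + 11 h 1 min + 7 h 48 min + 10 h 7 min = 47 h 18 min.

47.30 hours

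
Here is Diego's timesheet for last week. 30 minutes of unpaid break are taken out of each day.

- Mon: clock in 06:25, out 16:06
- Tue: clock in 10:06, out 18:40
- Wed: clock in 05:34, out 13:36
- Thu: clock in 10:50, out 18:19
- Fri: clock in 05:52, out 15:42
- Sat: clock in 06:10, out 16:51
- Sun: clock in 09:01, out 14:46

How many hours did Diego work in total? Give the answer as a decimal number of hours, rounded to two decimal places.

Mon: 06:25–16:06 = 9 h 41 min; less 30 min break → 9 h 11 min
Tue: 10:06–18:40 = 8 h 34 min; less 30 min break → 8 h 4 min
Wed: 05:34–13:36 = 8 h 2 min; less 30 min break → 7 h 32 min
Thu: 10:50–18:19 = 7 h 29 min; less 30 min break → 6 h 59 min
Fri: 05:52–15:42 = 9 h 50 min; less 30 min break → 9 h 20 min
Sat: 06:10–16:51 = 10 h 41 min; less 30 min break → 10 h 11 min
Sun: 09:01–14:46 = 5 h 45 min; less 30 min break → 5 h 15 min
Total: 9 h 11 min + 8 h 4 min + 7 h 32 min + 6 h 59 min + 9 h 20 min + 10 h 11 min + 5 h 15 min = 56 h 32 min.

56.53 hours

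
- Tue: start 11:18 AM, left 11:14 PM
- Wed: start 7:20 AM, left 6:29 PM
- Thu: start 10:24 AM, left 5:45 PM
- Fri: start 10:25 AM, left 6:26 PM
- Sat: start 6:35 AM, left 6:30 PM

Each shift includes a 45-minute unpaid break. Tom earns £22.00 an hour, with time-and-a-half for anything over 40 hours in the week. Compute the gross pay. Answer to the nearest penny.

Tue: 11:18 AM–11:14 PM = 11 h 56 min; less 45 min break → 11 h 11 min
Wed: 7:20 AM–6:29 PM = 11 h 9 min; less 45 min break → 10 h 24 min
Thu: 10:24 AM–5:45 PM = 7 h 21 min; less 45 min break → 6 h 36 min
Fri: 10:25 AM–6:26 PM = 8 h 1 min; less 45 min break → 7 h 16 min
Sat: 6:35 AM–6:30 PM = 11 h 55 min; less 45 min break → 11 h 10 min
Total worked: 46 h 37 min = 2797 min.
Regular 40 h 0 min = 2400 min at £22.00/h; overtime 6 h 37 min = 397 min at £33.00/h.
Pay = (2400 × £22.00 + 397 × £33.00) ÷ 60 = £1098.35.

£1098.35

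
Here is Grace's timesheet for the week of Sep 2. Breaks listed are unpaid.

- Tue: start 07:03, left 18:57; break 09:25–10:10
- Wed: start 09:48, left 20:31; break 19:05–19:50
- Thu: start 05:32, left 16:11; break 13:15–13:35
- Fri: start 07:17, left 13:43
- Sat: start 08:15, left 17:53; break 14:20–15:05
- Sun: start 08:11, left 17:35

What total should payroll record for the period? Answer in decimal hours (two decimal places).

Tue: 07:03–18:57 = 11 h 54 min; less 45 min break → 11 h 9 min
Wed: 09:48–20:31 = 10 h 43 min; less 45 min break → 9 h 58 min
Thu: 05:32–16:11 = 10 h 39 min; less 20 min break → 10 h 19 min
Fri: 07:17–13:43 = 6 h 26 min
Sat: 08:15–17:53 = 9 h 38 min; less 45 min break → 8 h 53 min
Sun: 08:11–17:35 = 9 h 24 min
Total: 11 h 9 min + 9 h 58 min + 10 h 19 min + 6 h 26 min + 8 h 53 min + 9 h 24 min = 56 h 9 min.

56.15 hours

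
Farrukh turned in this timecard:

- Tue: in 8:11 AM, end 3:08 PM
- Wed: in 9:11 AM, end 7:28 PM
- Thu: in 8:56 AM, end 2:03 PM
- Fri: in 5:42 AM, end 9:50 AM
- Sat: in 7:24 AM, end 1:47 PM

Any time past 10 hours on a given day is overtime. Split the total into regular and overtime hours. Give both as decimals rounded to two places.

Regular 32.58 hours, overtime 0.28 hours

Tue: 8:11 AM–3:08 PM = 6 h 57 min
Wed: 9:11 AM–7:28 PM = 10 h 17 min
Thu: 8:56 AM–2:03 PM = 5 h 7 min
Fri: 5:42 AM–9:50 AM = 4 h 8 min
Sat: 7:24 AM–1:47 PM = 6 h 23 min
Tue reg 6 h 57 min / OT 0 h 0 min; Wed reg 10 h 0 min / OT 0 h 17 min; Thu reg 5 h 7 min / OT 0 h 0 min; Fri reg 4 h 8 min / OT 0 h 0 min; Sat reg 6 h 23 min / OT 0 h 0 min.
Totals: regular 32 h 35 min, overtime 0 h 17 min.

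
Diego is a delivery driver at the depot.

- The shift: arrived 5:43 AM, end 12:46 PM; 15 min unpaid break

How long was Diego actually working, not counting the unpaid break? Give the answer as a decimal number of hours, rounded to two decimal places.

The shift: 5:43 AM–12:46 PM = 7 h 3 min; less 15 min break → 6 h 48 min

6.80 hours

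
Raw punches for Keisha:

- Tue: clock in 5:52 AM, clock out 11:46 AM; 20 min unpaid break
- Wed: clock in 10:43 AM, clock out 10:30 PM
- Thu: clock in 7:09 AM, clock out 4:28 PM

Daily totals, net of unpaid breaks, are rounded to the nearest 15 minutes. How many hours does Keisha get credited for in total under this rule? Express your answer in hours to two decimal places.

26.50 hours

Tue: 5:52 AM–11:46 AM = 5 h 54 min − 20 min = 5 h 34 min → rounds to 5 h 30 min
Wed: 10:43 AM–10:30 PM = 11 h 47 min → rounds to 11 h 45 min
Thu: 7:09 AM–4:28 PM = 9 h 19 min → rounds to 9 h 15 min
Total credited: 26 h 30 min.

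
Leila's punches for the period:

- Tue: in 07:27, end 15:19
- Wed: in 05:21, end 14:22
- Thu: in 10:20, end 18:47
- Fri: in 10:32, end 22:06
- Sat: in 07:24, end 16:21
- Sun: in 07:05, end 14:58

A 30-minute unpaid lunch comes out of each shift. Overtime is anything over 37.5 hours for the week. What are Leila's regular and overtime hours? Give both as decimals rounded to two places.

Regular 37.50 hours, overtime 13.23 hours

Tue: 07:27–15:19 = 7 h 52 min; less 30 min break → 7 h 22 min
Wed: 05:21–14:22 = 9 h 1 min; less 30 min break → 8 h 31 min
Thu: 10:20–18:47 = 8 h 27 min; less 30 min break → 7 h 57 min
Fri: 10:32–22:06 = 11 h 34 min; less 30 min break → 11 h 4 min
Sat: 07:24–16:21 = 8 h 57 min; less 30 min break → 8 h 27 min
Sun: 07:05–14:58 = 7 h 53 min; less 30 min break → 7 h 23 min
Total worked: 50 h 44 min = 50.73 h.
Threshold 37.5 h → overtime 13 h 14 min, regular 37 h 30 min.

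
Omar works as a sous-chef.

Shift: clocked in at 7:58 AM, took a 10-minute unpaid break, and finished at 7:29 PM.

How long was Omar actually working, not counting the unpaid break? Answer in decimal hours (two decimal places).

11.35 hours

Shift: 7:58 AM–7:29 PM = 11 h 31 min; less 10 min break → 11 h 21 min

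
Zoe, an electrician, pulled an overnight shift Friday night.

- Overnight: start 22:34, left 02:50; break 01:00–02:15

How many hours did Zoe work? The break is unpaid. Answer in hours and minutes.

3 h 1 min

Overnight: 22:34 → midnight = 1 h 26 min; midnight → 02:50 = 2 h 50 min; span 4 h 16 min; less 75 min break → 3 h 1 min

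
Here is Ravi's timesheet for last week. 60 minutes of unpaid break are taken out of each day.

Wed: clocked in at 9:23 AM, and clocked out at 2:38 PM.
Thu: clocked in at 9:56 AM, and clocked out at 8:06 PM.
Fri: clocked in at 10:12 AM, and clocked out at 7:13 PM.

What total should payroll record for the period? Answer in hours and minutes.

21 h 26 min

Wed: 9:23 AM–2:38 PM = 5 h 15 min; less 60 min break → 4 h 15 min
Thu: 9:56 AM–8:06 PM = 10 h 10 min; less 60 min break → 9 h 10 min
Fri: 10:12 AM–7:13 PM = 9 h 1 min; less 60 min break → 8 h 1 min
Total: 4 h 15 min + 9 h 10 min + 8 h 1 min = 21 h 26 min.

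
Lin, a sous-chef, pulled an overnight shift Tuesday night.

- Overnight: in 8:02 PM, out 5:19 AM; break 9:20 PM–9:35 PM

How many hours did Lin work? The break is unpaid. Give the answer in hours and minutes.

Overnight: 8:02 PM → midnight = 3 h 58 min; midnight → 5:19 AM = 5 h 19 min; span 9 h 17 min; less 15 min break → 9 h 2 min

9 h 2 min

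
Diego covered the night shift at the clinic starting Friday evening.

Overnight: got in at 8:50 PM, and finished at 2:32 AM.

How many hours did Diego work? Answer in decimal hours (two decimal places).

5.70 hours

Overnight: 8:50 PM → midnight = 3 h 10 min; midnight → 2:32 AM = 2 h 32 min; span 5 h 42 min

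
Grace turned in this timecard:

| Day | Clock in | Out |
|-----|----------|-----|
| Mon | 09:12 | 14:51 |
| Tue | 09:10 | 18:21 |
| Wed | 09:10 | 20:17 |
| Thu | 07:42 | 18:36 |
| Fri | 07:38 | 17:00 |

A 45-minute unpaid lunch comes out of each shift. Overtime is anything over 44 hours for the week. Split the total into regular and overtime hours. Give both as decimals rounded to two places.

Regular 42.47 hours, overtime 0.00 hours

Mon: 09:12–14:51 = 5 h 39 min; less 45 min break → 4 h 54 min
Tue: 09:10–18:21 = 9 h 11 min; less 45 min break → 8 h 26 min
Wed: 09:10–20:17 = 11 h 7 min; less 45 min break → 10 h 22 min
Thu: 07:42–18:36 = 10 h 54 min; less 45 min break → 10 h 9 min
Fri: 07:38–17:00 = 9 h 22 min; less 45 min break → 8 h 37 min
Total worked: 42 h 28 min = 42.47 h.
Threshold 44 h → overtime 0 h 0 min, regular 42 h 28 min.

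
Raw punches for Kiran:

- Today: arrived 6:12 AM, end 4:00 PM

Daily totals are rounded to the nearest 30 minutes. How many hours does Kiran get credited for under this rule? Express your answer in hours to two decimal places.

10.00 hours

Today: 6:12 AM–4:00 PM = 9 h 48 min → rounds to 10 h 0 min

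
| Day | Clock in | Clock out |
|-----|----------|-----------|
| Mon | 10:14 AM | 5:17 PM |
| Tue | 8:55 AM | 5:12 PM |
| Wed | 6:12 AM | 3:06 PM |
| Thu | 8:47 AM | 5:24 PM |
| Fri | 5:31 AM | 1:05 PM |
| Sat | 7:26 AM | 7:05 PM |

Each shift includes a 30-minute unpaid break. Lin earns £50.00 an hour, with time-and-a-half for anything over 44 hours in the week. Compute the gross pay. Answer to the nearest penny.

£2580.00

Mon: 10:14 AM–5:17 PM = 7 h 3 min; less 30 min break → 6 h 33 min
Tue: 8:55 AM–5:12 PM = 8 h 17 min; less 30 min break → 7 h 47 min
Wed: 6:12 AM–3:06 PM = 8 h 54 min; less 30 min break → 8 h 24 min
Thu: 8:47 AM–5:24 PM = 8 h 37 min; less 30 min break → 8 h 7 min
Fri: 5:31 AM–1:05 PM = 7 h 34 min; less 30 min break → 7 h 4 min
Sat: 7:26 AM–7:05 PM = 11 h 39 min; less 30 min break → 11 h 9 min
Total worked: 49 h 4 min = 2944 min.
Regular 44 h 0 min = 2640 min at £50.00/h; overtime 5 h 4 min = 304 min at £75.00/h.
Pay = (2640 × £50.00 + 304 × £75.00) ÷ 60 = £2580.00.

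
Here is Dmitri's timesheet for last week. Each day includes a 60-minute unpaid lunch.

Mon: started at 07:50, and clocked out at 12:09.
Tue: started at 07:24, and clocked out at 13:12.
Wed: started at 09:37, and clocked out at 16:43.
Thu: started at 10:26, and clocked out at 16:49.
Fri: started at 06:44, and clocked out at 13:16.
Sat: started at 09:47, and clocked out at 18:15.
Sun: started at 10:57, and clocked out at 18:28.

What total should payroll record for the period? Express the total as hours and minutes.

39 h 7 min

Mon: 07:50–12:09 = 4 h 19 min; less 60 min break → 3 h 19 min
Tue: 07:24–13:12 = 5 h 48 min; less 60 min break → 4 h 48 min
Wed: 09:37–16:43 = 7 h 6 min; less 60 min break → 6 h 6 min
Thu: 10:26–16:49 = 6 h 23 min; less 60 min break → 5 h 23 min
Fri: 06:44–13:16 = 6 h 32 min; less 60 min break → 5 h 32 min
Sat: 09:47–18:15 = 8 h 28 min; less 60 min break → 7 h 28 min
Sun: 10:57–18:28 = 7 h 31 min; less 60 min break → 6 h 31 min
Total: 3 h 19 min + 4 h 48 min + 6 h 6 min + 5 h 23 min + 5 h 32 min + 7 h 28 min + 6 h 31 min = 39 h 7 min.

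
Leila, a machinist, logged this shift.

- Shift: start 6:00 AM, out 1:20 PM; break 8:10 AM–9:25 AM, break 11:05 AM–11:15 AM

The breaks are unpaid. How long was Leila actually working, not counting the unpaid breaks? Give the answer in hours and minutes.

5 h 55 min

Shift: 6:00 AM–1:20 PM = 7 h 20 min; less 85 min break → 5 h 55 min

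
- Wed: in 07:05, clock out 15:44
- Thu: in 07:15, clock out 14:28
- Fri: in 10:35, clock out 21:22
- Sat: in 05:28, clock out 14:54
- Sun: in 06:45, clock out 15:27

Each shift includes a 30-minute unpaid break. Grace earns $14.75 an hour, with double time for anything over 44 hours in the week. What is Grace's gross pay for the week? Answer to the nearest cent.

$623.68

Wed: 07:05–15:44 = 8 h 39 min; less 30 min break → 8 h 9 min
Thu: 07:15–14:28 = 7 h 13 min; less 30 min break → 6 h 43 min
Fri: 10:35–21:22 = 10 h 47 min; less 30 min break → 10 h 17 min
Sat: 05:28–14:54 = 9 h 26 min; less 30 min break → 8 h 56 min
Sun: 06:45–15:27 = 8 h 42 min; less 30 min break → 8 h 12 min
Total worked: 42 h 17 min = 2537 min.
Regular 42 h 17 min = 2537 min at $14.75/h; overtime 0 h 0 min = 0 min at $29.50/h.
Pay = (2537 × $14.75 + 0 × $29.50) ÷ 60 = $623.68.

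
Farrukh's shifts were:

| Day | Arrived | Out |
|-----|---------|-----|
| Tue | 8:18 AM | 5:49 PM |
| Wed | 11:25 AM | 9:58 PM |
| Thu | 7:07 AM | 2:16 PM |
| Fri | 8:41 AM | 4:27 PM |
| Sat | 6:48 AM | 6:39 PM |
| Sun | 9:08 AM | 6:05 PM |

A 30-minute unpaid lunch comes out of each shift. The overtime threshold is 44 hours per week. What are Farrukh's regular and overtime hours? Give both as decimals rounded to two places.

Tue: 8:18 AM–5:49 PM = 9 h 31 min; less 30 min break → 9 h 1 min
Wed: 11:25 AM–9:58 PM = 10 h 33 min; less 30 min break → 10 h 3 min
Thu: 7:07 AM–2:16 PM = 7 h 9 min; less 30 min break → 6 h 39 min
Fri: 8:41 AM–4:27 PM = 7 h 46 min; less 30 min break → 7 h 16 min
Sat: 6:48 AM–6:39 PM = 11 h 51 min; less 30 min break → 11 h 21 min
Sun: 9:08 AM–6:05 PM = 8 h 57 min; less 30 min break → 8 h 27 min
Total worked: 52 h 47 min = 52.78 h.
Threshold 44 h → overtime 8 h 47 min, regular 44 h 0 min.

Regular 44.00 hours, overtime 8.78 hours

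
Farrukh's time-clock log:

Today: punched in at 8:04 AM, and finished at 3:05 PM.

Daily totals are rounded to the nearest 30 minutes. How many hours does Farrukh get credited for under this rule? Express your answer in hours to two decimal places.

7.00 hours

Today: 8:04 AM–3:05 PM = 7 h 1 min → rounds to 7 h 0 min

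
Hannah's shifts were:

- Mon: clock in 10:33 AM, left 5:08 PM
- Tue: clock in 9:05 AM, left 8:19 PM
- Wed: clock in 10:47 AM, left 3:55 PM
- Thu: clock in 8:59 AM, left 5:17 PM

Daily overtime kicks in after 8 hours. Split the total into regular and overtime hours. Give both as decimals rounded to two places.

Regular 27.72 hours, overtime 3.53 hours

Mon: 10:33 AM–5:08 PM = 6 h 35 min
Tue: 9:05 AM–8:19 PM = 11 h 14 min
Wed: 10:47 AM–3:55 PM = 5 h 8 min
Thu: 8:59 AM–5:17 PM = 8 h 18 min
Mon reg 6 h 35 min / OT 0 h 0 min; Tue reg 8 h 0 min / OT 3 h 14 min; Wed reg 5 h 8 min / OT 0 h 0 min; Thu reg 8 h 0 min / OT 0 h 18 min.
Totals: regular 27 h 43 min, overtime 3 h 32 min.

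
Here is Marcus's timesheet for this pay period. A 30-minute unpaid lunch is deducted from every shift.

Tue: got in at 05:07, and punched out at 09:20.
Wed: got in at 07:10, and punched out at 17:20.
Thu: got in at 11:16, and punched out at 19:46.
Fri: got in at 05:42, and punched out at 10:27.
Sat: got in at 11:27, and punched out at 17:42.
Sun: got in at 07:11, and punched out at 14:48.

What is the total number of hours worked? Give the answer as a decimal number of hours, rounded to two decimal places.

38.50 hours

Tue: 05:07–09:20 = 4 h 13 min; less 30 min break → 3 h 43 min
Wed: 07:10–17:20 = 10 h 10 min; less 30 min break → 9 h 40 min
Thu: 11:16–19:46 = 8 h 30 min; less 30 min break → 8 h 0 min
Fri: 05:42–10:27 = 4 h 45 min; less 30 min break → 4 h 15 min
Sat: 11:27–17:42 = 6 h 15 min; less 30 min break → 5 h 45 min
Sun: 07:11–14:48 = 7 h 37 min; less 30 min break → 7 h 7 min
Total: 3 h 43 min + 9 h 40 min + 8 h 0 min + 4 h 15 min + 5 h 45 min + 7 h 7 min = 38 h 30 min.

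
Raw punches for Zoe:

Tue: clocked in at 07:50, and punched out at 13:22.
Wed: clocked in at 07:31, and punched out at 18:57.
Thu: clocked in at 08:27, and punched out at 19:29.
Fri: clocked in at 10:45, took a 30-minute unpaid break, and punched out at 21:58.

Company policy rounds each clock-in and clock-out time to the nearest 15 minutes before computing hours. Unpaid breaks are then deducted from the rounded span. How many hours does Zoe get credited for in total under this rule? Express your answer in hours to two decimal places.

38.75 hours

Tue: in 07:50→07:45, out 13:22→13:15; 5 h 30 min
Wed: in 07:31→07:30, out 18:57→19:00; 11 h 30 min
Thu: in 08:27→08:30, out 19:29→19:30; 11 h 0 min
Fri: in 10:45→10:45, out 21:58→22:00; 11 h 15 min − 30 min = 10 h 45 min
Total credited: 38 h 45 min.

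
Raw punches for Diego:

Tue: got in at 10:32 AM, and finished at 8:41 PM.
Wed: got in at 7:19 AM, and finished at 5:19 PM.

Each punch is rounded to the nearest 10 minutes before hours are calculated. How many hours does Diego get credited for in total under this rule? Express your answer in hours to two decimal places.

20.17 hours

Tue: in 10:32 AM→10:30 AM, out 8:41 PM→8:40 PM; 10 h 10 min
Wed: in 7:19 AM→7:20 AM, out 5:19 PM→5:20 PM; 10 h 0 min
Total credited: 20 h 10 min.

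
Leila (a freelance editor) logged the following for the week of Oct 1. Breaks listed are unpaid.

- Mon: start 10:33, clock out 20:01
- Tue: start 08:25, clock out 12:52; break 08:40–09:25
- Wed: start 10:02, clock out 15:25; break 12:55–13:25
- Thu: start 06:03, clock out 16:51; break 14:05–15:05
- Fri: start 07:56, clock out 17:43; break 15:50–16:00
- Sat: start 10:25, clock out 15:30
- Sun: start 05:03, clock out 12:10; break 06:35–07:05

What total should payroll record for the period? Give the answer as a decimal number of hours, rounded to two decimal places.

Mon: 10:33–20:01 = 9 h 28 min
Tue: 08:25–12:52 = 4 h 27 min; less 45 min break → 3 h 42 min
Wed: 10:02–15:25 = 5 h 23 min; less 30 min break → 4 h 53 min
Thu: 06:03–16:51 = 10 h 48 min; less 60 min break → 9 h 48 min
Fri: 07:56–17:43 = 9 h 47 min; less 10 min break → 9 h 37 min
Sat: 10:25–15:30 = 5 h 5 min
Sun: 05:03–12:10 = 7 h 7 min; less 30 min break → 6 h 37 min
Total: 9 h 28 min + 3 h 42 min + 4 h 53 min + 9 h 48 min + 9 h 37 min + 5 h 5 min + 6 h 37 min = 49 h 10 min.

49.17 hours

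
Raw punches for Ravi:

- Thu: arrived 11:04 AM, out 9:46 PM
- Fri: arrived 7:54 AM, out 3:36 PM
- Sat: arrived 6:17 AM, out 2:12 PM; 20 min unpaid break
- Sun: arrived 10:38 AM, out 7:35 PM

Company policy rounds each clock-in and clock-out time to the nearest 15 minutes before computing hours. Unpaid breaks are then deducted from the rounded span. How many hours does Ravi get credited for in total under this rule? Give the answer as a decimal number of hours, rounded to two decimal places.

34.67 hours

Thu: in 11:04 AM→11:00 AM, out 9:46 PM→9:45 PM; 10 h 45 min
Fri: in 7:54 AM→8:00 AM, out 3:36 PM→3:30 PM; 7 h 30 min
Sat: in 6:17 AM→6:15 AM, out 2:12 PM→2:15 PM; 8 h 0 min − 20 min = 7 h 40 min
Sun: in 10:38 AM→10:45 AM, out 7:35 PM→7:30 PM; 8 h 45 min
Total credited: 34 h 40 min.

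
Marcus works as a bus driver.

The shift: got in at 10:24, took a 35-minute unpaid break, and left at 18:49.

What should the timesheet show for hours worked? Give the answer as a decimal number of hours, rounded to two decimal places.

The shift: 10:24–18:49 = 8 h 25 min; less 35 min break → 7 h 50 min

7.83 hours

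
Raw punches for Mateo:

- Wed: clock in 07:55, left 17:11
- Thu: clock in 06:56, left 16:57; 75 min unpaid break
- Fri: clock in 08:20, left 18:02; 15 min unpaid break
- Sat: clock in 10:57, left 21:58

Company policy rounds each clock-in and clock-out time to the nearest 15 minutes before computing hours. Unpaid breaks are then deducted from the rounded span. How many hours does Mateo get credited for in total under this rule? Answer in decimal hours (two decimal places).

Wed: in 07:55→08:00, out 17:11→17:15; 9 h 15 min
Thu: in 06:56→07:00, out 16:57→17:00; 10 h 0 min − 75 min = 8 h 45 min
Fri: in 08:20→08:15, out 18:02→18:00; 9 h 45 min − 15 min = 9 h 30 min
Sat: in 10:57→11:00, out 21:58→22:00; 11 h 0 min
Total credited: 38 h 30 min.

38.50 hours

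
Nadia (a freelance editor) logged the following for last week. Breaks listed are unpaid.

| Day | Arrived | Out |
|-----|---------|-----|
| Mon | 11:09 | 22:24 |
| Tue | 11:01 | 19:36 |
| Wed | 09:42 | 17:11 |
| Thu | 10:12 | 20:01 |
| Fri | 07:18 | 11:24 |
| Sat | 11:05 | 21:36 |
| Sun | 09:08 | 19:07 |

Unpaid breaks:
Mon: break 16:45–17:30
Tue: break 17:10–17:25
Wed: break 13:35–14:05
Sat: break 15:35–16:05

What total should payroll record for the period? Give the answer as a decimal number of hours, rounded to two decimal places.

Mon: 11:09–22:24 = 11 h 15 min; less 45 min break → 10 h 30 min
Tue: 11:01–19:36 = 8 h 35 min; less 15 min break → 8 h 20 min
Wed: 09:42–17:11 = 7 h 29 min; less 30 min break → 6 h 59 min
Thu: 10:12–20:01 = 9 h 49 min
Fri: 07:18–11:24 = 4 h 6 min
Sat: 11:05–21:36 = 10 h 31 min; less 30 min break → 10 h 1 min
Sun: 09:08–19:07 = 9 h 59 min
Total: 10 h 30 min + 8 h 20 min + 6 h 59 min + 9 h 49 min + 4 h 6 min + 10 h 1 min + 9 h 59 min = 59 h 44 min.

59.73 hours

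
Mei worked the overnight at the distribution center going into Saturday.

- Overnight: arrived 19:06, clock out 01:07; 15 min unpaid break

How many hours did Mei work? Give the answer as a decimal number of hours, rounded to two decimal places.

Overnight: 19:06 → midnight = 4 h 54 min; midnight → 01:07 = 1 h 7 min; span 6 h 1 min; less 15 min break → 5 h 46 min

5.77 hours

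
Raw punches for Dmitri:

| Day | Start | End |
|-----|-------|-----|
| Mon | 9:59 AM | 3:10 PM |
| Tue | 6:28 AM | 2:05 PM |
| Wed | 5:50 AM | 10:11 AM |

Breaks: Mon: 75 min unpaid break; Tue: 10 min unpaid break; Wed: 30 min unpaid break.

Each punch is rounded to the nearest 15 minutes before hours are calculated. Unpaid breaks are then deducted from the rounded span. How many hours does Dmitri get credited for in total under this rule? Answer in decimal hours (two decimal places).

Mon: in 9:59 AM→10:00 AM, out 3:10 PM→3:15 PM; 5 h 15 min − 75 min = 4 h 0 min
Tue: in 6:28 AM→6:30 AM, out 2:05 PM→2:00 PM; 7 h 30 min − 10 min = 7 h 20 min
Wed: in 5:50 AM→5:45 AM, out 10:11 AM→10:15 AM; 4 h 30 min − 30 min = 4 h 0 min
Total credited: 15 h 20 min.

15.33 hours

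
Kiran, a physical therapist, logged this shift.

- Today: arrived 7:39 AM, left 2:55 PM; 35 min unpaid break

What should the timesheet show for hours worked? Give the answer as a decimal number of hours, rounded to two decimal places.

Today: 7:39 AM–2:55 PM = 7 h 16 min; less 35 min break → 6 h 41 min

6.68 hours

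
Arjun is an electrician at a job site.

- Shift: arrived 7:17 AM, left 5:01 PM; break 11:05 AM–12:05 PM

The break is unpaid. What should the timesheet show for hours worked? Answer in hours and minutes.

Shift: 7:17 AM–5:01 PM = 9 h 44 min; less 60 min break → 8 h 44 min

8 h 44 min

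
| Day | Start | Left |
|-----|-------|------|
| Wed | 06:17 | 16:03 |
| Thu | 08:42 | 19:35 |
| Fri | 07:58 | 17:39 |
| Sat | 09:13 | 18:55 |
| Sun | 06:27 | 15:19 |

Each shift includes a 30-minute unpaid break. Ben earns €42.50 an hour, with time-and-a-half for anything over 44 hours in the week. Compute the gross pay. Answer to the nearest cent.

Wed: 06:17–16:03 = 9 h 46 min; less 30 min break → 9 h 16 min
Thu: 08:42–19:35 = 10 h 53 min; less 30 min break → 10 h 23 min
Fri: 07:58–17:39 = 9 h 41 min; less 30 min break → 9 h 11 min
Sat: 09:13–18:55 = 9 h 42 min; less 30 min break → 9 h 12 min
Sun: 06:27–15:19 = 8 h 52 min; less 30 min break → 8 h 22 min
Total worked: 46 h 24 min = 2784 min.
Regular 44 h 0 min = 2640 min at €42.50/h; overtime 2 h 24 min = 144 min at €63.75/h.
Pay = (2640 × €42.50 + 144 × €63.75) ÷ 60 = €2023.00.

€2023.00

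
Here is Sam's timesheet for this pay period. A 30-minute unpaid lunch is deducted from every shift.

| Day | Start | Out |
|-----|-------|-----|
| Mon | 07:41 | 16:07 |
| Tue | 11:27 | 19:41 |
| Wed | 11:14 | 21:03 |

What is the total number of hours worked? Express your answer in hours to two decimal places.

24.98 hours

Mon: 07:41–16:07 = 8 h 26 min; less 30 min break → 7 h 56 min
Tue: 11:27–19:41 = 8 h 14 min; less 30 min break → 7 h 44 min
Wed: 11:14–21:03 = 9 h 49 min; less 30 min break → 9 h 19 min
Total: 7 h 56 min + 7 h 44 min + 9 h 19 min = 24 h 59 min.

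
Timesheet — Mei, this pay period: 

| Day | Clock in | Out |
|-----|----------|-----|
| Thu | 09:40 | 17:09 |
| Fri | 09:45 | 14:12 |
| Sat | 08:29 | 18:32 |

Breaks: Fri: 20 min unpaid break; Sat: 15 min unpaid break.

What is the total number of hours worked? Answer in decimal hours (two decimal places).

21.40 hours

Thu: 09:40–17:09 = 7 h 29 min
Fri: 09:45–14:12 = 4 h 27 min; less 20 min break → 4 h 7 min
Sat: 08:29–18:32 = 10 h 3 min; less 15 min break → 9 h 48 min
Total: 7 h 29 min + 4 h 7 min + 9 h 48 min = 21 h 24 min.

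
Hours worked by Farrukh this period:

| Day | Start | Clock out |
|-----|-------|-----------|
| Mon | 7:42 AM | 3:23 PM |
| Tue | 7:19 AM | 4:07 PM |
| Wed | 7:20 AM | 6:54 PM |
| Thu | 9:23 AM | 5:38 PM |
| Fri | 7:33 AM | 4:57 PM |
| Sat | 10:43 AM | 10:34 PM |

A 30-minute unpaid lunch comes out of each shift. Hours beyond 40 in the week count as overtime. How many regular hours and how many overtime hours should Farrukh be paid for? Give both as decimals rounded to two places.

Regular 40.00 hours, overtime 14.55 hours

Mon: 7:42 AM–3:23 PM = 7 h 41 min; less 30 min break → 7 h 11 min
Tue: 7:19 AM–4:07 PM = 8 h 48 min; less 30 min break → 8 h 18 min
Wed: 7:20 AM–6:54 PM = 11 h 34 min; less 30 min break → 11 h 4 min
Thu: 9:23 AM–5:38 PM = 8 h 15 min; less 30 min break → 7 h 45 min
Fri: 7:33 AM–4:57 PM = 9 h 24 min; less 30 min break → 8 h 54 min
Sat: 10:43 AM–10:34 PM = 11 h 51 min; less 30 min break → 11 h 21 min
Total worked: 54 h 33 min = 54.55 h.
Threshold 40 h → overtime 14 h 33 min, regular 40 h 0 min.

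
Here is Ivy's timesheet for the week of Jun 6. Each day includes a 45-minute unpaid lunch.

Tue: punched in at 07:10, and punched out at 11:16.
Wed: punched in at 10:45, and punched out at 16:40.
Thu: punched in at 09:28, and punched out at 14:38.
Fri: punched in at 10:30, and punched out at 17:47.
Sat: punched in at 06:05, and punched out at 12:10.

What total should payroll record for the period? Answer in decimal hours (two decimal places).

Tue: 07:10–11:16 = 4 h 6 min; less 45 min break → 3 h 21 min
Wed: 10:45–16:40 = 5 h 55 min; less 45 min break → 5 h 10 min
Thu: 09:28–14:38 = 5 h 10 min; less 45 min break → 4 h 25 min
Fri: 10:30–17:47 = 7 h 17 min; less 45 min break → 6 h 32 min
Sat: 06:05–12:10 = 6 h 5 min; less 45 min break → 5 h 20 min
Total: 3 h 21 min + 5 h 10 min + 4 h 25 min + 6 h 32 min + 5 h 20 min = 24 h 48 min.

24.80 hours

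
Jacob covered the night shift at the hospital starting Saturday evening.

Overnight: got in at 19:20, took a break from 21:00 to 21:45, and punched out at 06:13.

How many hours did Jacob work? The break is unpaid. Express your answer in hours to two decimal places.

Overnight: 19:20 → midnight = 4 h 40 min; midnight → 06:13 = 6 h 13 min; span 10 h 53 min; less 45 min break → 10 h 8 min

10.13 hours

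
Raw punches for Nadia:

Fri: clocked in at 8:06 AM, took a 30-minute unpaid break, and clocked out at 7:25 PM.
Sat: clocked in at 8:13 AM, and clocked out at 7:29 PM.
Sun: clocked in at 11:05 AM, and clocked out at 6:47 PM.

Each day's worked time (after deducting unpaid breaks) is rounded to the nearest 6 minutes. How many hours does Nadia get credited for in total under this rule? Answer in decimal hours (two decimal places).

Fri: 8:06 AM–7:25 PM = 11 h 19 min − 30 min = 10 h 49 min → rounds to 10 h 48 min
Sat: 8:13 AM–7:29 PM = 11 h 16 min → rounds to 11 h 18 min
Sun: 11:05 AM–6:47 PM = 7 h 42 min → rounds to 7 h 42 min
Total credited: 29 h 48 min.

29.80 hours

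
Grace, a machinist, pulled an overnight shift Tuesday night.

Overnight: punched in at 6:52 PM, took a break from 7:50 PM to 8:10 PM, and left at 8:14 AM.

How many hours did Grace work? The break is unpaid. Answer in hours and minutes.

Overnight: 6:52 PM → midnight = 5 h 8 min; midnight → 8:14 AM = 8 h 14 min; span 13 h 22 min; less 20 min break → 13 h 2 min

13 h 2 min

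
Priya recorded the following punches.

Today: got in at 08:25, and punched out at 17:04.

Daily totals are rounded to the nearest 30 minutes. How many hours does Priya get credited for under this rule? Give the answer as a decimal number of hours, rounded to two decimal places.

8.50 hours

Today: 08:25–17:04 = 8 h 39 min → rounds to 8 h 30 min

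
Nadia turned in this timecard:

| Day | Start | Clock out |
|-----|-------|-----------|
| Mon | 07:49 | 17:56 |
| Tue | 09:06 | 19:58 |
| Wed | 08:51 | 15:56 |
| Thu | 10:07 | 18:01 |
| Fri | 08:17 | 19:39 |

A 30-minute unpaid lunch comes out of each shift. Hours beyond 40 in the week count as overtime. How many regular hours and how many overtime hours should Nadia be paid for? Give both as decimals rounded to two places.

Regular 40.00 hours, overtime 4.83 hours

Mon: 07:49–17:56 = 10 h 7 min; less 30 min break → 9 h 37 min
Tue: 09:06–19:58 = 10 h 52 min; less 30 min break → 10 h 22 min
Wed: 08:51–15:56 = 7 h 5 min; less 30 min break → 6 h 35 min
Thu: 10:07–18:01 = 7 h 54 min; less 30 min break → 7 h 24 min
Fri: 08:17–19:39 = 11 h 22 min; less 30 min break → 10 h 52 min
Total worked: 44 h 50 min = 44.83 h.
Threshold 40 h → overtime 4 h 50 min, regular 40 h 0 min.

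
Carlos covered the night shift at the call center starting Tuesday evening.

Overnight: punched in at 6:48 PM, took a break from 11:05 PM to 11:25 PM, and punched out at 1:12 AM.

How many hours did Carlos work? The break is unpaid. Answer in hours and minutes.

Overnight: 6:48 PM → midnight = 5 h 12 min; midnight → 1:12 AM = 1 h 12 min; span 6 h 24 min; less 20 min break → 6 h 4 min

6 h 4 min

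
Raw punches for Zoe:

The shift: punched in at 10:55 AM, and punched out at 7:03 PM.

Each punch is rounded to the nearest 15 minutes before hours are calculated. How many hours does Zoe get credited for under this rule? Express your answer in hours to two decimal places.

8.00 hours

The shift: in 10:55 AM→11:00 AM, out 7:03 PM→7:00 PM; 8 h 0 min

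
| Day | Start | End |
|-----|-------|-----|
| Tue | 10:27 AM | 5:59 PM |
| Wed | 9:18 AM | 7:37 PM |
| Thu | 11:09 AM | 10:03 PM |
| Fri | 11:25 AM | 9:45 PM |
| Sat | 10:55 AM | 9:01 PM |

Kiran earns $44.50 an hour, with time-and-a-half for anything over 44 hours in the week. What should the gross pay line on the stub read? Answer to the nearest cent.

Tue: 10:27 AM–5:59 PM = 7 h 32 min
Wed: 9:18 AM–7:37 PM = 10 h 19 min
Thu: 11:09 AM–10:03 PM = 10 h 54 min
Fri: 11:25 AM–9:45 PM = 10 h 20 min
Sat: 10:55 AM–9:01 PM = 10 h 6 min
Total worked: 49 h 11 min = 2951 min.
Regular 44 h 0 min = 2640 min at $44.50/h; overtime 5 h 11 min = 311 min at $66.75/h.
Pay = (2640 × $44.50 + 311 × $66.75) ÷ 60 = $2303.99.

$2303.99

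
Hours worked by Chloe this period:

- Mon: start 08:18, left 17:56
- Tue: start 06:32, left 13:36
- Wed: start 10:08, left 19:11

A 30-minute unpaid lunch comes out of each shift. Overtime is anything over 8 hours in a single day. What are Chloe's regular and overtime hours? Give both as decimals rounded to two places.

Mon: 08:18–17:56 = 9 h 38 min; less 30 min break → 9 h 8 min
Tue: 06:32–13:36 = 7 h 4 min; less 30 min break → 6 h 34 min
Wed: 10:08–19:11 = 9 h 3 min; less 30 min break → 8 h 33 min
Mon reg 8 h 0 min / OT 1 h 8 min; Tue reg 6 h 34 min / OT 0 h 0 min; Wed reg 8 h 0 min / OT 0 h 33 min.
Totals: regular 22 h 34 min, overtime 1 h 41 min.

Regular 22.57 hours, overtime 1.68 hours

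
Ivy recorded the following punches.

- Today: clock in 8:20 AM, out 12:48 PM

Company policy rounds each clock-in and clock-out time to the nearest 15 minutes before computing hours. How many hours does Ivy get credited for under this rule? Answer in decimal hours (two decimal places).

Today: in 8:20 AM→8:15 AM, out 12:48 PM→12:45 PM; 4 h 30 min

4.50 hours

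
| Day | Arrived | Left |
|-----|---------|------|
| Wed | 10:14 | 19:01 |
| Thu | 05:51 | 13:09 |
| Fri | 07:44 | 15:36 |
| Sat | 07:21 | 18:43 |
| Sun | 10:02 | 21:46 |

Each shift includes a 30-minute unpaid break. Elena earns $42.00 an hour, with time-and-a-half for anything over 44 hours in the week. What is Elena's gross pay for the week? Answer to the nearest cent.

Wed: 10:14–19:01 = 8 h 47 min; less 30 min break → 8 h 17 min
Thu: 05:51–13:09 = 7 h 18 min; less 30 min break → 6 h 48 min
Fri: 07:44–15:36 = 7 h 52 min; less 30 min break → 7 h 22 min
Sat: 07:21–18:43 = 11 h 22 min; less 30 min break → 10 h 52 min
Sun: 10:02–21:46 = 11 h 44 min; less 30 min break → 11 h 14 min
Total worked: 44 h 33 min = 2673 min.
Regular 44 h 0 min = 2640 min at $42.00/h; overtime 0 h 33 min = 33 min at $63.00/h.
Pay = (2640 × $42.00 + 33 × $63.00) ÷ 60 = $1882.65.

$1882.65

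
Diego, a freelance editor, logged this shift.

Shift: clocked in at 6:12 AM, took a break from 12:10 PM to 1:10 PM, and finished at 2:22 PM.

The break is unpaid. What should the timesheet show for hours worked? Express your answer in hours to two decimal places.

Shift: 6:12 AM–2:22 PM = 8 h 10 min; less 60 min break → 7 h 10 min

7.17 hours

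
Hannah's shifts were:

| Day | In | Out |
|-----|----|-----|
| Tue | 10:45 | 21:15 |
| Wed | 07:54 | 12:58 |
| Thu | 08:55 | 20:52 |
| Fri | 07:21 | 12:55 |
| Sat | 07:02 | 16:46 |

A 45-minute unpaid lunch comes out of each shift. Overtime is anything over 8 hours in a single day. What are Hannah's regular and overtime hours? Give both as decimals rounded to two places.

Tue: 10:45–21:15 = 10 h 30 min; less 45 min break → 9 h 45 min
Wed: 07:54–12:58 = 5 h 4 min; less 45 min break → 4 h 19 min
Thu: 08:55–20:52 = 11 h 57 min; less 45 min break → 11 h 12 min
Fri: 07:21–12:55 = 5 h 34 min; less 45 min break → 4 h 49 min
Sat: 07:02–16:46 = 9 h 44 min; less 45 min break → 8 h 59 min
Tue reg 8 h 0 min / OT 1 h 45 min; Wed reg 4 h 19 min / OT 0 h 0 min; Thu reg 8 h 0 min / OT 3 h 12 min; Fri reg 4 h 49 min / OT 0 h 0 min; Sat reg 8 h 0 min / OT 0 h 59 min.
Totals: regular 33 h 8 min, overtime 5 h 56 min.

Regular 33.13 hours, overtime 5.93 hours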